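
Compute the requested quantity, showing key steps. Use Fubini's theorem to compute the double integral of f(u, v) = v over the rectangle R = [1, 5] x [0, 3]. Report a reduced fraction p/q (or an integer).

f(u, v) is a tensor product of a function of u and a function of v, and both factors are bounded continuous (hence Lebesgue integrable) on the rectangle, so Fubini's theorem applies:
  integral_R f d(m x m) = (integral_a1^b1 1 du) * (integral_a2^b2 v dv).
Inner integral in u: integral_{1}^{5} 1 du = (5^1 - 1^1)/1
  = 4.
Inner integral in v: integral_{0}^{3} v dv = (3^2 - 0^2)/2
  = 9/2.
Product: (4) * (9/2) = 18.

18


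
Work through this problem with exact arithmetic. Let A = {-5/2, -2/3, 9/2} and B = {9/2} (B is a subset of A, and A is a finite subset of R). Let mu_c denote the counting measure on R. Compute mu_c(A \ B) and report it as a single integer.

Counting measure assigns mu_c(E) = |E| (number of elements) when E is finite. For B subset A, A \ B is the set of elements of A not in B, so |A \ B| = |A| - |B|.
|A| = 3, |B| = 1, so mu_c(A \ B) = 3 - 1 = 2.

2


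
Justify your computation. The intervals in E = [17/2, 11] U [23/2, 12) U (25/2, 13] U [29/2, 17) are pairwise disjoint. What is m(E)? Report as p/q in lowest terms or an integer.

For pairwise disjoint intervals, m(union_i I_i) = sum_i m(I_i),
and m is invariant under swapping open/closed endpoints (single points have measure 0).
So m(E) = sum_i (b_i - a_i).
  I_1 has length 11 - 17/2 = 5/2.
  I_2 has length 12 - 23/2 = 1/2.
  I_3 has length 13 - 25/2 = 1/2.
  I_4 has length 17 - 29/2 = 5/2.
Summing:
  m(E) = 5/2 + 1/2 + 1/2 + 5/2 = 6.

6


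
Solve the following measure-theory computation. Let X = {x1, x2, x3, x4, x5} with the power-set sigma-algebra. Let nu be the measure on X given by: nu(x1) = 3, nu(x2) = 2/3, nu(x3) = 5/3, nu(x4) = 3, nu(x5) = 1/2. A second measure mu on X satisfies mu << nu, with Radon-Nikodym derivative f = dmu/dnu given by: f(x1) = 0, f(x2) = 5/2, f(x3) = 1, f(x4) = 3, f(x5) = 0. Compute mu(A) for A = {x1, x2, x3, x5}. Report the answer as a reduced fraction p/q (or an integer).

By the defining property of the Radon-Nikodym derivative, for every measurable set A,
  mu(A) = integral_A f dnu.
Since nu is a discrete measure concentrated on the atoms of X, the integral over A reduces to the sum
  mu(A) = sum_{x in A} f(x) * nu({x}).
Computing each term:
  x1: f(x1) * nu(x1) = 0 * 3 = 0.
  x2: f(x2) * nu(x2) = 5/2 * 2/3 = 5/3.
  x3: f(x3) * nu(x3) = 1 * 5/3 = 5/3.
  x5: f(x5) * nu(x5) = 0 * 1/2 = 0.
Summing: mu(A) = 0 + 5/3 + 5/3 + 0 = 10/3.

10/3


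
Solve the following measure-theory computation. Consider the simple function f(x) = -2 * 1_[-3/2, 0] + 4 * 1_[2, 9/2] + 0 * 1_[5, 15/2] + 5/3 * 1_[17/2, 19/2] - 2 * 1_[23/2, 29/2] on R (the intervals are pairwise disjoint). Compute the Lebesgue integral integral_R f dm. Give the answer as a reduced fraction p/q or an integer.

For a simple function f = sum_i c_i * 1_{A_i} with disjoint A_i,
  integral f dm = sum_i c_i * m(A_i).
Lengths of the A_i:
  m(A_1) = 0 - (-3/2) = 3/2.
  m(A_2) = 9/2 - 2 = 5/2.
  m(A_3) = 15/2 - 5 = 5/2.
  m(A_4) = 19/2 - 17/2 = 1.
  m(A_5) = 29/2 - 23/2 = 3.
Contributions c_i * m(A_i):
  (-2) * (3/2) = -3.
  (4) * (5/2) = 10.
  (0) * (5/2) = 0.
  (5/3) * (1) = 5/3.
  (-2) * (3) = -6.
Total: -3 + 10 + 0 + 5/3 - 6 = 8/3.

8/3


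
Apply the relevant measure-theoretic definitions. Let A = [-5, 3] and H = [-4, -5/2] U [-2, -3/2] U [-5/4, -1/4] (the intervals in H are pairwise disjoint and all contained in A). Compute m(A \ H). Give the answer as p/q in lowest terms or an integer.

The ambient interval has length m(A) = 3 - (-5) = 8.
Since the holes are disjoint and sit inside A, by finite additivity
  m(H) = sum_i (b_i - a_i), and m(A \ H) = m(A) - m(H).
Computing the hole measures:
  m(H_1) = -5/2 - (-4) = 3/2.
  m(H_2) = -3/2 - (-2) = 1/2.
  m(H_3) = -1/4 - (-5/4) = 1.
Summed: m(H) = 3/2 + 1/2 + 1 = 3.
So m(A \ H) = 8 - 3 = 5.

5


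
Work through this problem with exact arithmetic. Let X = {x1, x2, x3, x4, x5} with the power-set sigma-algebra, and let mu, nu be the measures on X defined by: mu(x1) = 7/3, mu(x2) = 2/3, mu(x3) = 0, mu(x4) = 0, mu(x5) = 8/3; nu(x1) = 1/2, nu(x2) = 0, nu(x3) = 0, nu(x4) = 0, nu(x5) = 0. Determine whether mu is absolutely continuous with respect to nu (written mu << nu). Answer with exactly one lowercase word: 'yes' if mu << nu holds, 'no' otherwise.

mu << nu means: every nu-null measurable set is also mu-null; equivalently, for every atom x, if nu({x}) = 0 then mu({x}) = 0.
Checking each atom:
  x1: nu = 1/2 > 0 -> no constraint.
  x2: nu = 0, mu = 2/3 > 0 -> violates mu << nu.
  x3: nu = 0, mu = 0 -> consistent with mu << nu.
  x4: nu = 0, mu = 0 -> consistent with mu << nu.
  x5: nu = 0, mu = 8/3 > 0 -> violates mu << nu.
The atom(s) x2, x5 violate the condition (nu = 0 but mu > 0). Therefore mu is NOT absolutely continuous w.r.t. nu.

no


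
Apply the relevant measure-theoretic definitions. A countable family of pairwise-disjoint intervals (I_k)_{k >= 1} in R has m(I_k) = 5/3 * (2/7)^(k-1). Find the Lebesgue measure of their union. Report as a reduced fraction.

By countable additivity of the Lebesgue measure on pairwise disjoint measurable sets,
  m(union_{k >= 1} I_k) = sum_{k >= 1} m(I_k) = sum_{k >= 1} a * r^(k-1),
  with a = 5/3 and r = 2/7.
Since 0 < r = 2/7 < 1, the geometric series converges:
  sum_{k >= 1} a * r^(k-1) = a / (1 - r).
  = 5/3 / (1 - 2/7)
  = 5/3 / (5/7)
  = 7/3.

7/3


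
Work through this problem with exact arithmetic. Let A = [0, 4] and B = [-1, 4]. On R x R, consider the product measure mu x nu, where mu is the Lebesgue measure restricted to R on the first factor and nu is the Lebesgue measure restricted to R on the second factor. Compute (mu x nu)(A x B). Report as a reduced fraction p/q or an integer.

For a measurable rectangle A x B, the product measure satisfies
  (mu x nu)(A x B) = mu(A) * nu(B).
  mu(A) = 4.
  nu(B) = 5.
  (mu x nu)(A x B) = 4 * 5 = 20.

20


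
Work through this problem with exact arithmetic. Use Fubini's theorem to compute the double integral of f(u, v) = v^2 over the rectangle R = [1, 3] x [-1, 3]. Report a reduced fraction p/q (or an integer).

f(u, v) is a tensor product of a function of u and a function of v, and both factors are bounded continuous (hence Lebesgue integrable) on the rectangle, so Fubini's theorem applies:
  integral_R f d(m x m) = (integral_a1^b1 1 du) * (integral_a2^b2 v^2 dv).
Inner integral in u: integral_{1}^{3} 1 du = (3^1 - 1^1)/1
  = 2.
Inner integral in v: integral_{-1}^{3} v^2 dv = (3^3 - (-1)^3)/3
  = 28/3.
Product: (2) * (28/3) = 56/3.

56/3


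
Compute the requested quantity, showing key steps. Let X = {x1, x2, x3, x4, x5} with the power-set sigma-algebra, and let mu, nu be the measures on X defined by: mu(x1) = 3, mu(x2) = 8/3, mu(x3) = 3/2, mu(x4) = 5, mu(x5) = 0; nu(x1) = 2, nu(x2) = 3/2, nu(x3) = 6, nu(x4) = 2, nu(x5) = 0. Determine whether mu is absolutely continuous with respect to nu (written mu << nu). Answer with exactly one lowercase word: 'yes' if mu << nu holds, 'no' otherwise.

mu << nu means: every nu-null measurable set is also mu-null; equivalently, for every atom x, if nu({x}) = 0 then mu({x}) = 0.
Checking each atom:
  x1: nu = 2 > 0 -> no constraint.
  x2: nu = 3/2 > 0 -> no constraint.
  x3: nu = 6 > 0 -> no constraint.
  x4: nu = 2 > 0 -> no constraint.
  x5: nu = 0, mu = 0 -> consistent with mu << nu.
No atom violates the condition. Therefore mu << nu.

yes


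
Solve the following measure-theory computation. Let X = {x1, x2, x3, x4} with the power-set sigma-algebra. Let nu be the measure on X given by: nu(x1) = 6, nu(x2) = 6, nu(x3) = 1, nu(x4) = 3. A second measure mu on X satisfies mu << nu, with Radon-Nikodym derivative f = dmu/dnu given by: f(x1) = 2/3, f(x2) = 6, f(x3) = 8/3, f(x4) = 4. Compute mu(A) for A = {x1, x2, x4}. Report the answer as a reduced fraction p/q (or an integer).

By the defining property of the Radon-Nikodym derivative, for every measurable set A,
  mu(A) = integral_A f dnu.
Since nu is a discrete measure concentrated on the atoms of X, the integral over A reduces to the sum
  mu(A) = sum_{x in A} f(x) * nu({x}).
Computing each term:
  x1: f(x1) * nu(x1) = 2/3 * 6 = 4.
  x2: f(x2) * nu(x2) = 6 * 6 = 36.
  x4: f(x4) * nu(x4) = 4 * 3 = 12.
Summing: mu(A) = 4 + 36 + 12 = 52.

52


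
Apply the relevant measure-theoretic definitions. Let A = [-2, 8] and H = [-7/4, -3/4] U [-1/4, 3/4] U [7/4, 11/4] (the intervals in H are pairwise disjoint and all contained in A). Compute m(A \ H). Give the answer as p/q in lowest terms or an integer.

The ambient interval has length m(A) = 8 - (-2) = 10.
Since the holes are disjoint and sit inside A, by finite additivity
  m(H) = sum_i (b_i - a_i), and m(A \ H) = m(A) - m(H).
Computing the hole measures:
  m(H_1) = -3/4 - (-7/4) = 1.
  m(H_2) = 3/4 - (-1/4) = 1.
  m(H_3) = 11/4 - 7/4 = 1.
Summed: m(H) = 1 + 1 + 1 = 3.
So m(A \ H) = 10 - 3 = 7.

7


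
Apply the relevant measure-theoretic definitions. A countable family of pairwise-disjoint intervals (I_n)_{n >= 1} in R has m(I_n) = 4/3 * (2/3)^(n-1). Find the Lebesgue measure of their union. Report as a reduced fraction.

By countable additivity of the Lebesgue measure on pairwise disjoint measurable sets,
  m(union_{n >= 1} I_n) = sum_{n >= 1} m(I_n) = sum_{n >= 1} a * r^(n-1),
  with a = 4/3 and r = 2/3.
Since 0 < r = 2/3 < 1, the geometric series converges:
  sum_{n >= 1} a * r^(n-1) = a / (1 - r).
  = 4/3 / (1 - 2/3)
  = 4/3 / (1/3)
  = 4.

4


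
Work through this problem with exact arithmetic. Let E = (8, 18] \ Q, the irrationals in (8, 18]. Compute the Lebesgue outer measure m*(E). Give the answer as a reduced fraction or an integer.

The interval I = (8, 18] has m(I) = 18 - 8 = 10 (endpoints are measure-zero, so open/closed/half-open agree). Write I = (I cap Q) u (I \ Q). The rationals in I are countable, so m*(I cap Q) = 0 (cover each rational by intervals whose total length is arbitrarily small). By countable subadditivity m*(I) <= m*(I cap Q) + m*(I \ Q), hence m*(I \ Q) >= m(I) = 10. The reverse inequality m*(I \ Q) <= m*(I) = 10 is trivial since (I \ Q) is a subset of I. Therefore m*(I \ Q) = 10.

10


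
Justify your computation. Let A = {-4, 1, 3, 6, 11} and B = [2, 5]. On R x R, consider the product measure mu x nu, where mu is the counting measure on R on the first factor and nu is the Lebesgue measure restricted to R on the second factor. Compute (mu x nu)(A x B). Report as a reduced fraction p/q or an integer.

For a measurable rectangle A x B, the product measure satisfies
  (mu x nu)(A x B) = mu(A) * nu(B).
  mu(A) = 5.
  nu(B) = 3.
  (mu x nu)(A x B) = 5 * 3 = 15.

15


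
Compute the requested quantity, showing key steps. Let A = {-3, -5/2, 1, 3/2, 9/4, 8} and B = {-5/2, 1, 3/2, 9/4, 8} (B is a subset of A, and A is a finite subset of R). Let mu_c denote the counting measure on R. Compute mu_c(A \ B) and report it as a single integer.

Counting measure assigns mu_c(E) = |E| (number of elements) when E is finite. For B subset A, A \ B is the set of elements of A not in B, so |A \ B| = |A| - |B|.
|A| = 6, |B| = 5, so mu_c(A \ B) = 6 - 5 = 1.

1


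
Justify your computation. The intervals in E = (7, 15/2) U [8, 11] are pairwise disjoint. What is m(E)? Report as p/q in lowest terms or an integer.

For pairwise disjoint intervals, m(union_i I_i) = sum_i m(I_i),
and m is invariant under swapping open/closed endpoints (single points have measure 0).
So m(E) = sum_i (b_i - a_i).
  I_1 has length 15/2 - 7 = 1/2.
  I_2 has length 11 - 8 = 3.
Summing:
  m(E) = 1/2 + 3 = 7/2.

7/2


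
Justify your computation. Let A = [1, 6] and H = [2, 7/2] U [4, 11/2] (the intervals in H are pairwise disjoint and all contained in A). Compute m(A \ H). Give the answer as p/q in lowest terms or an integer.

The ambient interval has length m(A) = 6 - 1 = 5.
Since the holes are disjoint and sit inside A, by finite additivity
  m(H) = sum_i (b_i - a_i), and m(A \ H) = m(A) - m(H).
Computing the hole measures:
  m(H_1) = 7/2 - 2 = 3/2.
  m(H_2) = 11/2 - 4 = 3/2.
Summed: m(H) = 3/2 + 3/2 = 3.
So m(A \ H) = 5 - 3 = 2.

2


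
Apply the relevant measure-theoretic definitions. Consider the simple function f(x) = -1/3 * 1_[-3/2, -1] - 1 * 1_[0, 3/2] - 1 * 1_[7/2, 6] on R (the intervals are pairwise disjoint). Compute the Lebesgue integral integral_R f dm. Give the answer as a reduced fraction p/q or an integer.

For a simple function f = sum_i c_i * 1_{A_i} with disjoint A_i,
  integral f dm = sum_i c_i * m(A_i).
Lengths of the A_i:
  m(A_1) = -1 - (-3/2) = 1/2.
  m(A_2) = 3/2 - 0 = 3/2.
  m(A_3) = 6 - 7/2 = 5/2.
Contributions c_i * m(A_i):
  (-1/3) * (1/2) = -1/6.
  (-1) * (3/2) = -3/2.
  (-1) * (5/2) = -5/2.
Total: -1/6 - 3/2 - 5/2 = -25/6.

-25/6


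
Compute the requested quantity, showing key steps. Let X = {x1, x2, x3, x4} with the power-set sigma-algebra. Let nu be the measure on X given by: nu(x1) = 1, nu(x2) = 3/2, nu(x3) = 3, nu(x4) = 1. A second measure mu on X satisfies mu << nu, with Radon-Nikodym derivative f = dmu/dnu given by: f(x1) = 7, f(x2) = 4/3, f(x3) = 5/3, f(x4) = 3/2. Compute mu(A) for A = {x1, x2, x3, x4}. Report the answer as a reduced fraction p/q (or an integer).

By the defining property of the Radon-Nikodym derivative, for every measurable set A,
  mu(A) = integral_A f dnu.
Since nu is a discrete measure concentrated on the atoms of X, the integral over A reduces to the sum
  mu(A) = sum_{x in A} f(x) * nu({x}).
Computing each term:
  x1: f(x1) * nu(x1) = 7 * 1 = 7.
  x2: f(x2) * nu(x2) = 4/3 * 3/2 = 2.
  x3: f(x3) * nu(x3) = 5/3 * 3 = 5.
  x4: f(x4) * nu(x4) = 3/2 * 1 = 3/2.
Summing: mu(A) = 7 + 2 + 5 + 3/2 = 31/2.

31/2


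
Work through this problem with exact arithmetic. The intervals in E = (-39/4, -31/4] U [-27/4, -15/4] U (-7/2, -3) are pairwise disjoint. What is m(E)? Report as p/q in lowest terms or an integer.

For pairwise disjoint intervals, m(union_i I_i) = sum_i m(I_i),
and m is invariant under swapping open/closed endpoints (single points have measure 0).
So m(E) = sum_i (b_i - a_i).
  I_1 has length -31/4 - (-39/4) = 2.
  I_2 has length -15/4 - (-27/4) = 3.
  I_3 has length -3 - (-7/2) = 1/2.
Summing:
  m(E) = 2 + 3 + 1/2 = 11/2.

11/2


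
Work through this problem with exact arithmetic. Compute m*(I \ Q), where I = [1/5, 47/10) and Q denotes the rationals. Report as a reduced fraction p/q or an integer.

The interval I = [1/5, 47/10) has m(I) = 47/10 - 1/5 = 9/2 (endpoints are measure-zero, so open/closed/half-open agree). Write I = (I cap Q) u (I \ Q). The rationals in I are countable, so m*(I cap Q) = 0 (cover each rational by intervals whose total length is arbitrarily small). By countable subadditivity m*(I) <= m*(I cap Q) + m*(I \ Q), hence m*(I \ Q) >= m(I) = 9/2. The reverse inequality m*(I \ Q) <= m*(I) = 9/2 is trivial since (I \ Q) is a subset of I. Therefore m*(I \ Q) = 9/2.

9/2


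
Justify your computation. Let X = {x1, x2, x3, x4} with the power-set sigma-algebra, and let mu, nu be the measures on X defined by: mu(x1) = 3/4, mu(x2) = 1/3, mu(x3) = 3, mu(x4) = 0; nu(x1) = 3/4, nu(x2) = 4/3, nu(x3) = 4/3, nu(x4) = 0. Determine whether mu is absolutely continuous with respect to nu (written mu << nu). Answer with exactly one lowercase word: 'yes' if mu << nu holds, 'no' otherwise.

mu << nu means: every nu-null measurable set is also mu-null; equivalently, for every atom x, if nu({x}) = 0 then mu({x}) = 0.
Checking each atom:
  x1: nu = 3/4 > 0 -> no constraint.
  x2: nu = 4/3 > 0 -> no constraint.
  x3: nu = 4/3 > 0 -> no constraint.
  x4: nu = 0, mu = 0 -> consistent with mu << nu.
No atom violates the condition. Therefore mu << nu.

yes


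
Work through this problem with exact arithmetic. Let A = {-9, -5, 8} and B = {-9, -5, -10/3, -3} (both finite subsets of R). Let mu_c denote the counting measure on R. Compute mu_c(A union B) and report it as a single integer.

Counting measure on a finite set equals cardinality. By inclusion-exclusion, |A union B| = |A| + |B| - |A cap B|.
|A| = 3, |B| = 4, |A cap B| = 2.
So mu_c(A union B) = 3 + 4 - 2 = 5.

5


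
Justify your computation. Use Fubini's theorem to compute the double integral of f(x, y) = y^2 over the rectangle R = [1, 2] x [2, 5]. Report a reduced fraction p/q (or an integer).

f(x, y) is a tensor product of a function of x and a function of y, and both factors are bounded continuous (hence Lebesgue integrable) on the rectangle, so Fubini's theorem applies:
  integral_R f d(m x m) = (integral_a1^b1 1 dx) * (integral_a2^b2 y^2 dy).
Inner integral in x: integral_{1}^{2} 1 dx = (2^1 - 1^1)/1
  = 1.
Inner integral in y: integral_{2}^{5} y^2 dy = (5^3 - 2^3)/3
  = 39.
Product: (1) * (39) = 39.

39


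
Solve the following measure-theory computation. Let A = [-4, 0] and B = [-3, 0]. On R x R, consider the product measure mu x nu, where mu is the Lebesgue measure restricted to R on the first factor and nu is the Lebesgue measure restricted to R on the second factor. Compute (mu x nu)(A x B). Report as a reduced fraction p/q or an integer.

For a measurable rectangle A x B, the product measure satisfies
  (mu x nu)(A x B) = mu(A) * nu(B).
  mu(A) = 4.
  nu(B) = 3.
  (mu x nu)(A x B) = 4 * 3 = 12.

12


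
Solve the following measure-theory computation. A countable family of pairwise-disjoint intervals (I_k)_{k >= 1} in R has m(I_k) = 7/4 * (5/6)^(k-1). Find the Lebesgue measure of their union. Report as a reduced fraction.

By countable additivity of the Lebesgue measure on pairwise disjoint measurable sets,
  m(union_{k >= 1} I_k) = sum_{k >= 1} m(I_k) = sum_{k >= 1} a * r^(k-1),
  with a = 7/4 and r = 5/6.
Since 0 < r = 5/6 < 1, the geometric series converges:
  sum_{k >= 1} a * r^(k-1) = a / (1 - r).
  = 7/4 / (1 - 5/6)
  = 7/4 / (1/6)
  = 21/2.

21/2


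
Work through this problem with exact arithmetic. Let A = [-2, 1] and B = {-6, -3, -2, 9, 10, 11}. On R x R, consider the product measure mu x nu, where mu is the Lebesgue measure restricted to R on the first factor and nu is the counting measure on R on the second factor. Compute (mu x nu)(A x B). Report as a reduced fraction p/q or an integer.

For a measurable rectangle A x B, the product measure satisfies
  (mu x nu)(A x B) = mu(A) * nu(B).
  mu(A) = 3.
  nu(B) = 6.
  (mu x nu)(A x B) = 3 * 6 = 18.

18


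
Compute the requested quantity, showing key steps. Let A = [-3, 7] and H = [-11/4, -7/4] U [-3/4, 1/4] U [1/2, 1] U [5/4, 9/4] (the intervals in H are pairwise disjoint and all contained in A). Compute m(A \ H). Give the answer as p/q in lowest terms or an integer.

The ambient interval has length m(A) = 7 - (-3) = 10.
Since the holes are disjoint and sit inside A, by finite additivity
  m(H) = sum_i (b_i - a_i), and m(A \ H) = m(A) - m(H).
Computing the hole measures:
  m(H_1) = -7/4 - (-11/4) = 1.
  m(H_2) = 1/4 - (-3/4) = 1.
  m(H_3) = 1 - 1/2 = 1/2.
  m(H_4) = 9/4 - 5/4 = 1.
Summed: m(H) = 1 + 1 + 1/2 + 1 = 7/2.
So m(A \ H) = 10 - 7/2 = 13/2.

13/2


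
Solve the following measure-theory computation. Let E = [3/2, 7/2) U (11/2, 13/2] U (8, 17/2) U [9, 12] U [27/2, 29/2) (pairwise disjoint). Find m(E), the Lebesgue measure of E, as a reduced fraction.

For pairwise disjoint intervals, m(union_i I_i) = sum_i m(I_i),
and m is invariant under swapping open/closed endpoints (single points have measure 0).
So m(E) = sum_i (b_i - a_i).
  I_1 has length 7/2 - 3/2 = 2.
  I_2 has length 13/2 - 11/2 = 1.
  I_3 has length 17/2 - 8 = 1/2.
  I_4 has length 12 - 9 = 3.
  I_5 has length 29/2 - 27/2 = 1.
Summing:
  m(E) = 2 + 1 + 1/2 + 3 + 1 = 15/2.

15/2


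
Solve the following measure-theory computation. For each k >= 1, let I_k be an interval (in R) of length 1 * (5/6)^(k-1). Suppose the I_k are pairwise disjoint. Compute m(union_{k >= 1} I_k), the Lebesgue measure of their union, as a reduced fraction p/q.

By countable additivity of the Lebesgue measure on pairwise disjoint measurable sets,
  m(union_{k >= 1} I_k) = sum_{k >= 1} m(I_k) = sum_{k >= 1} a * r^(k-1),
  with a = 1 and r = 5/6.
Since 0 < r = 5/6 < 1, the geometric series converges:
  sum_{k >= 1} a * r^(k-1) = a / (1 - r).
  = 1 / (1 - 5/6)
  = 1 / (1/6)
  = 6.

6


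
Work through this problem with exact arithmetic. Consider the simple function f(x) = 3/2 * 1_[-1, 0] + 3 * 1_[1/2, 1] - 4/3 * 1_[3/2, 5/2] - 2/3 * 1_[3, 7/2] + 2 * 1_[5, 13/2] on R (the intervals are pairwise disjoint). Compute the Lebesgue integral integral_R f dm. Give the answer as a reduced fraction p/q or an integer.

For a simple function f = sum_i c_i * 1_{A_i} with disjoint A_i,
  integral f dm = sum_i c_i * m(A_i).
Lengths of the A_i:
  m(A_1) = 0 - (-1) = 1.
  m(A_2) = 1 - 1/2 = 1/2.
  m(A_3) = 5/2 - 3/2 = 1.
  m(A_4) = 7/2 - 3 = 1/2.
  m(A_5) = 13/2 - 5 = 3/2.
Contributions c_i * m(A_i):
  (3/2) * (1) = 3/2.
  (3) * (1/2) = 3/2.
  (-4/3) * (1) = -4/3.
  (-2/3) * (1/2) = -1/3.
  (2) * (3/2) = 3.
Total: 3/2 + 3/2 - 4/3 - 1/3 + 3 = 13/3.

13/3


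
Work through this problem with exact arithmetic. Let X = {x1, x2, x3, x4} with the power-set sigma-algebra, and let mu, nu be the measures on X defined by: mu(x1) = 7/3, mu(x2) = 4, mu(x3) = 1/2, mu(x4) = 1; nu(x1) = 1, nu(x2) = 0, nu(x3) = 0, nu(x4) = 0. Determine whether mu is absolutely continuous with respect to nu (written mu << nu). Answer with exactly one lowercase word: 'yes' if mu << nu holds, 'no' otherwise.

mu << nu means: every nu-null measurable set is also mu-null; equivalently, for every atom x, if nu({x}) = 0 then mu({x}) = 0.
Checking each atom:
  x1: nu = 1 > 0 -> no constraint.
  x2: nu = 0, mu = 4 > 0 -> violates mu << nu.
  x3: nu = 0, mu = 1/2 > 0 -> violates mu << nu.
  x4: nu = 0, mu = 1 > 0 -> violates mu << nu.
The atom(s) x2, x3, x4 violate the condition (nu = 0 but mu > 0). Therefore mu is NOT absolutely continuous w.r.t. nu.

no


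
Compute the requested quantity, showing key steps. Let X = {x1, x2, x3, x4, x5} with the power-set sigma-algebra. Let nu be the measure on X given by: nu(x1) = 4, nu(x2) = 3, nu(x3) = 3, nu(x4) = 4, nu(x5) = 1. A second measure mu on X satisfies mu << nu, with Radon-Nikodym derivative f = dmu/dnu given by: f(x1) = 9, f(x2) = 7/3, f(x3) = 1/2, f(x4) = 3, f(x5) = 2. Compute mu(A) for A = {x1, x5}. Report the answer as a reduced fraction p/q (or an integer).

By the defining property of the Radon-Nikodym derivative, for every measurable set A,
  mu(A) = integral_A f dnu.
Since nu is a discrete measure concentrated on the atoms of X, the integral over A reduces to the sum
  mu(A) = sum_{x in A} f(x) * nu({x}).
Computing each term:
  x1: f(x1) * nu(x1) = 9 * 4 = 36.
  x5: f(x5) * nu(x5) = 2 * 1 = 2.
Summing: mu(A) = 36 + 2 = 38.

38


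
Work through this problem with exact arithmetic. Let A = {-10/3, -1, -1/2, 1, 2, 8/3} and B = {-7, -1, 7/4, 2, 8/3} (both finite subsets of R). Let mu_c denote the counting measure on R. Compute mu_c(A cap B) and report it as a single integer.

Counting measure on a finite set equals cardinality. mu_c(A cap B) = |A cap B| (elements appearing in both).
Enumerating the elements of A that also lie in B gives 3 element(s).
So mu_c(A cap B) = 3.

3


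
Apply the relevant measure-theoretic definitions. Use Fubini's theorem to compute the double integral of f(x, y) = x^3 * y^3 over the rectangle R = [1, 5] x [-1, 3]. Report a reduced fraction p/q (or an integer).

f(x, y) is a tensor product of a function of x and a function of y, and both factors are bounded continuous (hence Lebesgue integrable) on the rectangle, so Fubini's theorem applies:
  integral_R f d(m x m) = (integral_a1^b1 x^3 dx) * (integral_a2^b2 y^3 dy).
Inner integral in x: integral_{1}^{5} x^3 dx = (5^4 - 1^4)/4
  = 156.
Inner integral in y: integral_{-1}^{3} y^3 dy = (3^4 - (-1)^4)/4
  = 20.
Product: (156) * (20) = 3120.

3120


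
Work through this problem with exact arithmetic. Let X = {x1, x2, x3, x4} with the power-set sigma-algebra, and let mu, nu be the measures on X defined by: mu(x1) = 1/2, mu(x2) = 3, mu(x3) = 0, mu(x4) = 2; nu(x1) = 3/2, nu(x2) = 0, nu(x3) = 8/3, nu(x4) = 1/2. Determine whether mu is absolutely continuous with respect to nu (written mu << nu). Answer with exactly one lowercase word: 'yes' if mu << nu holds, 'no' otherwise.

mu << nu means: every nu-null measurable set is also mu-null; equivalently, for every atom x, if nu({x}) = 0 then mu({x}) = 0.
Checking each atom:
  x1: nu = 3/2 > 0 -> no constraint.
  x2: nu = 0, mu = 3 > 0 -> violates mu << nu.
  x3: nu = 8/3 > 0 -> no constraint.
  x4: nu = 1/2 > 0 -> no constraint.
The atom(s) x2 violate the condition (nu = 0 but mu > 0). Therefore mu is NOT absolutely continuous w.r.t. nu.

no


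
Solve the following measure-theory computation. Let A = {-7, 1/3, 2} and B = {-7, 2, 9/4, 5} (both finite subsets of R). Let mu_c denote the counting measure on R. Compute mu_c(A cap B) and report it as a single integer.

Counting measure on a finite set equals cardinality. mu_c(A cap B) = |A cap B| (elements appearing in both).
Enumerating the elements of A that also lie in B gives 2 element(s).
So mu_c(A cap B) = 2.

2


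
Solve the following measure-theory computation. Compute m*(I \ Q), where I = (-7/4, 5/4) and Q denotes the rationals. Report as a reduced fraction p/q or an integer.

The interval I = (-7/4, 5/4) has m(I) = 5/4 - (-7/4) = 3 (endpoints are measure-zero, so open/closed/half-open agree). Write I = (I cap Q) u (I \ Q). The rationals in I are countable, so m*(I cap Q) = 0 (cover each rational by intervals whose total length is arbitrarily small). By countable subadditivity m*(I) <= m*(I cap Q) + m*(I \ Q), hence m*(I \ Q) >= m(I) = 3. The reverse inequality m*(I \ Q) <= m*(I) = 3 is trivial since (I \ Q) is a subset of I. Therefore m*(I \ Q) = 3.

3


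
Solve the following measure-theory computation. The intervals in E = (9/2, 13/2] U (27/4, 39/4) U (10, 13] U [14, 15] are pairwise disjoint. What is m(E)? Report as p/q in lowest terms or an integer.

For pairwise disjoint intervals, m(union_i I_i) = sum_i m(I_i),
and m is invariant under swapping open/closed endpoints (single points have measure 0).
So m(E) = sum_i (b_i - a_i).
  I_1 has length 13/2 - 9/2 = 2.
  I_2 has length 39/4 - 27/4 = 3.
  I_3 has length 13 - 10 = 3.
  I_4 has length 15 - 14 = 1.
Summing:
  m(E) = 2 + 3 + 3 + 1 = 9.

9


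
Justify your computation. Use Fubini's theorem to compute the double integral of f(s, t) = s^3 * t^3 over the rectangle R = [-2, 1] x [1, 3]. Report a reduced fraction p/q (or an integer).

f(s, t) is a tensor product of a function of s and a function of t, and both factors are bounded continuous (hence Lebesgue integrable) on the rectangle, so Fubini's theorem applies:
  integral_R f d(m x m) = (integral_a1^b1 s^3 ds) * (integral_a2^b2 t^3 dt).
Inner integral in s: integral_{-2}^{1} s^3 ds = (1^4 - (-2)^4)/4
  = -15/4.
Inner integral in t: integral_{1}^{3} t^3 dt = (3^4 - 1^4)/4
  = 20.
Product: (-15/4) * (20) = -75.

-75


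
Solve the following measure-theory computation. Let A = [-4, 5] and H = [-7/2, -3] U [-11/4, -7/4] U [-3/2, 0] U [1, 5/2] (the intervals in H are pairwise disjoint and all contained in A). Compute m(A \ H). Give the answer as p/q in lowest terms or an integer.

The ambient interval has length m(A) = 5 - (-4) = 9.
Since the holes are disjoint and sit inside A, by finite additivity
  m(H) = sum_i (b_i - a_i), and m(A \ H) = m(A) - m(H).
Computing the hole measures:
  m(H_1) = -3 - (-7/2) = 1/2.
  m(H_2) = -7/4 - (-11/4) = 1.
  m(H_3) = 0 - (-3/2) = 3/2.
  m(H_4) = 5/2 - 1 = 3/2.
Summed: m(H) = 1/2 + 1 + 3/2 + 3/2 = 9/2.
So m(A \ H) = 9 - 9/2 = 9/2.

9/2


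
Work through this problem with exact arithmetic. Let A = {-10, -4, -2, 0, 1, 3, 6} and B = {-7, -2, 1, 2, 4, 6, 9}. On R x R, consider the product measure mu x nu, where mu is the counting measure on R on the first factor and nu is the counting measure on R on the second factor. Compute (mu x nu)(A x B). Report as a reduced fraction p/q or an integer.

For a measurable rectangle A x B, the product measure satisfies
  (mu x nu)(A x B) = mu(A) * nu(B).
  mu(A) = 7.
  nu(B) = 7.
  (mu x nu)(A x B) = 7 * 7 = 49.

49


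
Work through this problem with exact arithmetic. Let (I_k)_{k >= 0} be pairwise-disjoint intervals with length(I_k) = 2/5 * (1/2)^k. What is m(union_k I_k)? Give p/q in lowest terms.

By countable additivity of the Lebesgue measure on pairwise disjoint measurable sets,
  m(union_{k >= 0} I_k) = sum_{k >= 0} m(I_k) = sum_{k >= 0} a * r^k,
  with a = 2/5 and r = 1/2.
Since 0 < r = 1/2 < 1, the geometric series converges:
  sum_{k >= 0} a * r^k = a / (1 - r).
  = 2/5 / (1 - 1/2)
  = 2/5 / (1/2)
  = 4/5.

4/5


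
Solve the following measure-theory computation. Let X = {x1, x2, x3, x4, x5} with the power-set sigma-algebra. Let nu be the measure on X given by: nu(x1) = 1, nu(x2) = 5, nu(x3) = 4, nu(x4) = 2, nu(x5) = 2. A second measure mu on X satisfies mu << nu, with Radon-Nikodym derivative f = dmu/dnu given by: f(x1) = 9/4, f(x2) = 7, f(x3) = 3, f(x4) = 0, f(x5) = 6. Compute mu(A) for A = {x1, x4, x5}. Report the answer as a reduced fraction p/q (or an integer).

By the defining property of the Radon-Nikodym derivative, for every measurable set A,
  mu(A) = integral_A f dnu.
Since nu is a discrete measure concentrated on the atoms of X, the integral over A reduces to the sum
  mu(A) = sum_{x in A} f(x) * nu({x}).
Computing each term:
  x1: f(x1) * nu(x1) = 9/4 * 1 = 9/4.
  x4: f(x4) * nu(x4) = 0 * 2 = 0.
  x5: f(x5) * nu(x5) = 6 * 2 = 12.
Summing: mu(A) = 9/4 + 0 + 12 = 57/4.

57/4


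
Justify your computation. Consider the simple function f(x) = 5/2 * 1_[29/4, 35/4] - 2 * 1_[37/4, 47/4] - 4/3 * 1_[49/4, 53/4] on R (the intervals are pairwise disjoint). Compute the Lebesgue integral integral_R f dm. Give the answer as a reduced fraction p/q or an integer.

For a simple function f = sum_i c_i * 1_{A_i} with disjoint A_i,
  integral f dm = sum_i c_i * m(A_i).
Lengths of the A_i:
  m(A_1) = 35/4 - 29/4 = 3/2.
  m(A_2) = 47/4 - 37/4 = 5/2.
  m(A_3) = 53/4 - 49/4 = 1.
Contributions c_i * m(A_i):
  (5/2) * (3/2) = 15/4.
  (-2) * (5/2) = -5.
  (-4/3) * (1) = -4/3.
Total: 15/4 - 5 - 4/3 = -31/12.

-31/12


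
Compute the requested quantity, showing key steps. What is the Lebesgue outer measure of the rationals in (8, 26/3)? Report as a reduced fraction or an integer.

E = Q cap (8, 26/3) is a subset of Q, which is countable. Enumerate Q = {q_1, q_2, ...}; for any eps > 0, cover q_k by the open interval (q_k - eps/2^(k+1), q_k + eps/2^(k+1)), of length eps/2^k. The total cover length is sum_{k>=1} eps/2^k = eps. Hence m*(E) <= m*(Q) <= eps for every eps > 0, and since outer measure is non-negative, m*(E) = 0.

0


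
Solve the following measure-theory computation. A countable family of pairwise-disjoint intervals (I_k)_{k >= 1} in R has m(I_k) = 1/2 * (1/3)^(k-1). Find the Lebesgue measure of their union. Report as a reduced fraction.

By countable additivity of the Lebesgue measure on pairwise disjoint measurable sets,
  m(union_{k >= 1} I_k) = sum_{k >= 1} m(I_k) = sum_{k >= 1} a * r^(k-1),
  with a = 1/2 and r = 1/3.
Since 0 < r = 1/3 < 1, the geometric series converges:
  sum_{k >= 1} a * r^(k-1) = a / (1 - r).
  = 1/2 / (1 - 1/3)
  = 1/2 / (2/3)
  = 3/4.

3/4


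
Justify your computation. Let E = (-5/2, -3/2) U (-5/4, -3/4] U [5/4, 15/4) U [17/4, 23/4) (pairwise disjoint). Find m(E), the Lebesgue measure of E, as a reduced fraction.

For pairwise disjoint intervals, m(union_i I_i) = sum_i m(I_i),
and m is invariant under swapping open/closed endpoints (single points have measure 0).
So m(E) = sum_i (b_i - a_i).
  I_1 has length -3/2 - (-5/2) = 1.
  I_2 has length -3/4 - (-5/4) = 1/2.
  I_3 has length 15/4 - 5/4 = 5/2.
  I_4 has length 23/4 - 17/4 = 3/2.
Summing:
  m(E) = 1 + 1/2 + 5/2 + 3/2 = 11/2.

11/2


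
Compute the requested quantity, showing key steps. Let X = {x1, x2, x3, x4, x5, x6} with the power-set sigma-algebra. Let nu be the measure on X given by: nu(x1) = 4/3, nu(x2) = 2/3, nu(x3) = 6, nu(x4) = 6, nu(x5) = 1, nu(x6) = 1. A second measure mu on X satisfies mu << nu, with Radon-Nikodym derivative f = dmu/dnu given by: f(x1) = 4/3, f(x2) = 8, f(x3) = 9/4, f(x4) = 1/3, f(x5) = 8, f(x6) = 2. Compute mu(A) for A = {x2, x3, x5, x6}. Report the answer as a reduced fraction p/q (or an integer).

By the defining property of the Radon-Nikodym derivative, for every measurable set A,
  mu(A) = integral_A f dnu.
Since nu is a discrete measure concentrated on the atoms of X, the integral over A reduces to the sum
  mu(A) = sum_{x in A} f(x) * nu({x}).
Computing each term:
  x2: f(x2) * nu(x2) = 8 * 2/3 = 16/3.
  x3: f(x3) * nu(x3) = 9/4 * 6 = 27/2.
  x5: f(x5) * nu(x5) = 8 * 1 = 8.
  x6: f(x6) * nu(x6) = 2 * 1 = 2.
Summing: mu(A) = 16/3 + 27/2 + 8 + 2 = 173/6.

173/6


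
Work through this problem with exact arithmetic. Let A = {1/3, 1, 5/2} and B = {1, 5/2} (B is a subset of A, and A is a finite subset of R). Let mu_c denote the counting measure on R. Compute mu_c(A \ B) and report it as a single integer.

Counting measure assigns mu_c(E) = |E| (number of elements) when E is finite. For B subset A, A \ B is the set of elements of A not in B, so |A \ B| = |A| - |B|.
|A| = 3, |B| = 2, so mu_c(A \ B) = 3 - 2 = 1.

1


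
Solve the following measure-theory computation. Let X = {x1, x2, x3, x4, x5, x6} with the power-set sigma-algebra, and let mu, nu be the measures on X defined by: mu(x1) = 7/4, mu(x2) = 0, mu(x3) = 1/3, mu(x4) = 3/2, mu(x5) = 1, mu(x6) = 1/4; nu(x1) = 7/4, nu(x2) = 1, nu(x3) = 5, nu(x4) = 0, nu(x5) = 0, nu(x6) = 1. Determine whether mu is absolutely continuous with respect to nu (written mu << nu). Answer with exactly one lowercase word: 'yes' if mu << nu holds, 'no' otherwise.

mu << nu means: every nu-null measurable set is also mu-null; equivalently, for every atom x, if nu({x}) = 0 then mu({x}) = 0.
Checking each atom:
  x1: nu = 7/4 > 0 -> no constraint.
  x2: nu = 1 > 0 -> no constraint.
  x3: nu = 5 > 0 -> no constraint.
  x4: nu = 0, mu = 3/2 > 0 -> violates mu << nu.
  x5: nu = 0, mu = 1 > 0 -> violates mu << nu.
  x6: nu = 1 > 0 -> no constraint.
The atom(s) x4, x5 violate the condition (nu = 0 but mu > 0). Therefore mu is NOT absolutely continuous w.r.t. nu.

no


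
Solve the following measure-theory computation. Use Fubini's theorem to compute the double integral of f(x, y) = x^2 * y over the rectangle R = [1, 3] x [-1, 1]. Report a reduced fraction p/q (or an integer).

f(x, y) is a tensor product of a function of x and a function of y, and both factors are bounded continuous (hence Lebesgue integrable) on the rectangle, so Fubini's theorem applies:
  integral_R f d(m x m) = (integral_a1^b1 x^2 dx) * (integral_a2^b2 y dy).
Inner integral in x: integral_{1}^{3} x^2 dx = (3^3 - 1^3)/3
  = 26/3.
Inner integral in y: integral_{-1}^{1} y dy = (1^2 - (-1)^2)/2
  = 0.
Product: (26/3) * (0) = 0.

0


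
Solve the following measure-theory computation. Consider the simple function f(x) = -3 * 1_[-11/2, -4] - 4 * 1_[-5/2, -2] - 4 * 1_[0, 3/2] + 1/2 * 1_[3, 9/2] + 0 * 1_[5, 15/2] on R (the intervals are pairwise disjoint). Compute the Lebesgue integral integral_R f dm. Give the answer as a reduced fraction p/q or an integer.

For a simple function f = sum_i c_i * 1_{A_i} with disjoint A_i,
  integral f dm = sum_i c_i * m(A_i).
Lengths of the A_i:
  m(A_1) = -4 - (-11/2) = 3/2.
  m(A_2) = -2 - (-5/2) = 1/2.
  m(A_3) = 3/2 - 0 = 3/2.
  m(A_4) = 9/2 - 3 = 3/2.
  m(A_5) = 15/2 - 5 = 5/2.
Contributions c_i * m(A_i):
  (-3) * (3/2) = -9/2.
  (-4) * (1/2) = -2.
  (-4) * (3/2) = -6.
  (1/2) * (3/2) = 3/4.
  (0) * (5/2) = 0.
Total: -9/2 - 2 - 6 + 3/4 + 0 = -47/4.

-47/4


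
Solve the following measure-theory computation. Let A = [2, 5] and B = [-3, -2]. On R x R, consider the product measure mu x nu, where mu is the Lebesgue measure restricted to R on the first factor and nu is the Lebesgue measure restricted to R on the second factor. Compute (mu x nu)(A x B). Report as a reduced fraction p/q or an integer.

For a measurable rectangle A x B, the product measure satisfies
  (mu x nu)(A x B) = mu(A) * nu(B).
  mu(A) = 3.
  nu(B) = 1.
  (mu x nu)(A x B) = 3 * 1 = 3.

3


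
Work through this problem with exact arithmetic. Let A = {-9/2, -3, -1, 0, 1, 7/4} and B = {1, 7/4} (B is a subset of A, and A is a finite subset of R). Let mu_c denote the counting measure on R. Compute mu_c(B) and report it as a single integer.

Counting measure assigns mu_c(E) = |E| (number of elements) when E is finite.
B has 2 element(s), so mu_c(B) = 2.

2


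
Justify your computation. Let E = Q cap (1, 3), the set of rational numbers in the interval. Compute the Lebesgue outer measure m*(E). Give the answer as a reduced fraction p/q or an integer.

The set Q cap (1, 3) is countable (a subset of the countable set Q). Lebesgue outer measure of any countable set is 0: each singleton {q} has m*({q}) = 0, and by countable subadditivity m*(union_k {q_k}) <= sum_k m*({q_k}) = sum_k 0 = 0. The reverse inequality m*(E) >= 0 is automatic. So m*(Q cap (1, 3)) = 0.

0


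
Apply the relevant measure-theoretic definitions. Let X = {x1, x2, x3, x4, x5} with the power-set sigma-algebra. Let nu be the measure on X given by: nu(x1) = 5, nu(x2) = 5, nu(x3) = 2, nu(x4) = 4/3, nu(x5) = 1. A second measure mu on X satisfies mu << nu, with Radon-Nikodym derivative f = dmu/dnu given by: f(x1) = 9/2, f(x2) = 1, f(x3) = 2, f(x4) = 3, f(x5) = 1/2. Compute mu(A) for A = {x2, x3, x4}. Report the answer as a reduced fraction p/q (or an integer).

By the defining property of the Radon-Nikodym derivative, for every measurable set A,
  mu(A) = integral_A f dnu.
Since nu is a discrete measure concentrated on the atoms of X, the integral over A reduces to the sum
  mu(A) = sum_{x in A} f(x) * nu({x}).
Computing each term:
  x2: f(x2) * nu(x2) = 1 * 5 = 5.
  x3: f(x3) * nu(x3) = 2 * 2 = 4.
  x4: f(x4) * nu(x4) = 3 * 4/3 = 4.
Summing: mu(A) = 5 + 4 + 4 = 13.

13


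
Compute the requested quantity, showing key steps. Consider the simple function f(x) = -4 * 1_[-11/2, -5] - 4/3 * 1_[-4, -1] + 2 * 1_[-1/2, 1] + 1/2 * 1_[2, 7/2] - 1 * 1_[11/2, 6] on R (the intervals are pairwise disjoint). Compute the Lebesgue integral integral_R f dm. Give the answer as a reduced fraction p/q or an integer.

For a simple function f = sum_i c_i * 1_{A_i} with disjoint A_i,
  integral f dm = sum_i c_i * m(A_i).
Lengths of the A_i:
  m(A_1) = -5 - (-11/2) = 1/2.
  m(A_2) = -1 - (-4) = 3.
  m(A_3) = 1 - (-1/2) = 3/2.
  m(A_4) = 7/2 - 2 = 3/2.
  m(A_5) = 6 - 11/2 = 1/2.
Contributions c_i * m(A_i):
  (-4) * (1/2) = -2.
  (-4/3) * (3) = -4.
  (2) * (3/2) = 3.
  (1/2) * (3/2) = 3/4.
  (-1) * (1/2) = -1/2.
Total: -2 - 4 + 3 + 3/4 - 1/2 = -11/4.

-11/4


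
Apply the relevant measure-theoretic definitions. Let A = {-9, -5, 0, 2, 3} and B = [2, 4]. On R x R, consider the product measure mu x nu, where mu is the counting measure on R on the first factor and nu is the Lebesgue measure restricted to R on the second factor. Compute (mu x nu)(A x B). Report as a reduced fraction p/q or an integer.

For a measurable rectangle A x B, the product measure satisfies
  (mu x nu)(A x B) = mu(A) * nu(B).
  mu(A) = 5.
  nu(B) = 2.
  (mu x nu)(A x B) = 5 * 2 = 10.

10


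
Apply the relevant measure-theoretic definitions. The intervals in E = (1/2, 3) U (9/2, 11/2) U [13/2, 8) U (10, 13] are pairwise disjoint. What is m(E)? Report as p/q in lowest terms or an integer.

For pairwise disjoint intervals, m(union_i I_i) = sum_i m(I_i),
and m is invariant under swapping open/closed endpoints (single points have measure 0).
So m(E) = sum_i (b_i - a_i).
  I_1 has length 3 - 1/2 = 5/2.
  I_2 has length 11/2 - 9/2 = 1.
  I_3 has length 8 - 13/2 = 3/2.
  I_4 has length 13 - 10 = 3.
Summing:
  m(E) = 5/2 + 1 + 3/2 + 3 = 8.

8


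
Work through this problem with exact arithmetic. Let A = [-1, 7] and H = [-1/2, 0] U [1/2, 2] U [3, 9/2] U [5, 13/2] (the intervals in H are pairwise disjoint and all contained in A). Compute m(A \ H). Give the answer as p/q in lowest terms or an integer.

The ambient interval has length m(A) = 7 - (-1) = 8.
Since the holes are disjoint and sit inside A, by finite additivity
  m(H) = sum_i (b_i - a_i), and m(A \ H) = m(A) - m(H).
Computing the hole measures:
  m(H_1) = 0 - (-1/2) = 1/2.
  m(H_2) = 2 - 1/2 = 3/2.
  m(H_3) = 9/2 - 3 = 3/2.
  m(H_4) = 13/2 - 5 = 3/2.
Summed: m(H) = 1/2 + 3/2 + 3/2 + 3/2 = 5.
So m(A \ H) = 8 - 5 = 3.

3
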